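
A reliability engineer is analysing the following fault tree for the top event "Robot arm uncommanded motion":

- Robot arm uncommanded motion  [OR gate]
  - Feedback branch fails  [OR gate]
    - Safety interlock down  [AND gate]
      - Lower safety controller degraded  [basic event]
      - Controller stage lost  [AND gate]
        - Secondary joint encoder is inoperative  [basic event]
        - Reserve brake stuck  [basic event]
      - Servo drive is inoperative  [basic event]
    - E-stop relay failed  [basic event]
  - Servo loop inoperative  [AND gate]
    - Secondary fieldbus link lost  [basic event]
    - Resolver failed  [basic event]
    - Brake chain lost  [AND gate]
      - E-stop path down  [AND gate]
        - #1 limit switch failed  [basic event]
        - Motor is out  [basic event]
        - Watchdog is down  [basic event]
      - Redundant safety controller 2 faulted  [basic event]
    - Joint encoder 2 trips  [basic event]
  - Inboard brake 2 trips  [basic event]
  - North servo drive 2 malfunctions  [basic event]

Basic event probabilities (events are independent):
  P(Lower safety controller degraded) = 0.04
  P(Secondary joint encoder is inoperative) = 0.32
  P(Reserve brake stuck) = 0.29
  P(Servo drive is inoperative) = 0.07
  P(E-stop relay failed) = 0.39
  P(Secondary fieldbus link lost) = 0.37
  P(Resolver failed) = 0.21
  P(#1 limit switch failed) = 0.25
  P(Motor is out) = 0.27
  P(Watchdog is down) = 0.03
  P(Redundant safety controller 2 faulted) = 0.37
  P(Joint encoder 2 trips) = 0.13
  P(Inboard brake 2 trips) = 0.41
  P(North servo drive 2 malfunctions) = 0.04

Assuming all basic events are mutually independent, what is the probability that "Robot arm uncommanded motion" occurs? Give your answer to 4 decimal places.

0.6546

P(Controller stage lost) [AND] = 0.32 × 0.29 = 0.092800
P(Safety interlock down) [AND] = 0.04 × 0.092800 × 0.07 = 0.000260
P(Feedback branch fails) [OR] = 1 − (1−0.000260) × (1−0.39) = 0.390159
P(E-stop path down) [AND] = 0.25 × 0.27 × 0.03 = 0.002025
P(Brake chain lost) [AND] = 0.002025 × 0.37 = 0.000749
P(Servo loop inoperative) [AND] = 0.37 × 0.21 × 0.000749 × 0.13 = 0.000008
P(Robot arm uncommanded motion) [OR] = 1 − (1−0.390159) × (1−0.000008) × (1−0.41) × (1−0.04) = 0.654589
Rounded to 4 decimal places: P(Robot arm uncommanded motion) ≈ 0.6546.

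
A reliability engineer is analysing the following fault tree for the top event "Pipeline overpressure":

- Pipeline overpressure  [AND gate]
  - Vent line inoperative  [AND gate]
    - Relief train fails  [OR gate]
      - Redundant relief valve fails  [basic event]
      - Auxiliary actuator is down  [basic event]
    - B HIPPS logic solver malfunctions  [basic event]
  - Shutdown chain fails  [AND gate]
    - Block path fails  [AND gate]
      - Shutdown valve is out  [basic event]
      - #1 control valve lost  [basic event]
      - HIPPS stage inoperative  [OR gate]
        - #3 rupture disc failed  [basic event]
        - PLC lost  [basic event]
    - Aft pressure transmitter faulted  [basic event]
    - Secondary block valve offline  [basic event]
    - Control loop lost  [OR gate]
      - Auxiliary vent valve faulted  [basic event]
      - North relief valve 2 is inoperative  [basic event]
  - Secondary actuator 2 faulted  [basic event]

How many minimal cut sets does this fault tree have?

8

Relief train fails [OR]: union of children's cut sets → 2 cut set(s).
Vent line inoperative [AND]: one cut set from each child combined → 2 × 1 = 2 cut set(s).
HIPPS stage inoperative [OR]: union of children's cut sets → 2 cut set(s).
Block path fails [AND]: one cut set from each child combined → 1 × 1 × 2 = 2 cut set(s).
Control loop lost [OR]: union of children's cut sets → 2 cut set(s).
Shutdown chain fails [AND]: one cut set from each child combined → 2 × 1 × 1 × 2 = 4 cut set(s).
Pipeline overpressure [AND]: one cut set from each child combined → 2 × 4 × 1 = 8 cut set(s).
Minimal cut sets: {#1 control valve lost, #3 rupture disc failed, Aft pressure transmitter faulted, Auxiliary vent valve faulted, B HIPPS logic solver malfunctions, Redundant relief valve fails, Secondary actuator 2 faulted, Secondary block valve offline, Shutdown valve is out}; {#1 control valve lost, #3 rupture disc failed, Aft pressure transmitter faulted, B HIPPS logic solver malfunctions, North relief valve 2 is inoperative, Redundant relief valve fails, Secondary actuator 2 faulted, Secondary block valve offline, Shutdown valve is out}; {#1 control valve lost, Aft pressure transmitter faulted, Auxiliary vent valve faulted, B HIPPS logic solver malfunctions, PLC lost, Redundant relief valve fails, Secondary actuator 2 faulted, Secondary block valve offline, Shutdown valve is out}; {#1 control valve lost, Aft pressure transmitter faulted, B HIPPS logic solver malfunctions, North relief valve 2 is inoperative, PLC lost, Redundant relief valve fails, Secondary actuator 2 faulted, Secondary block valve offline, Shutdown valve is out}; {#1 control valve lost, #3 rupture disc failed, Aft pressure transmitter faulted, Auxiliary actuator is down, Auxiliary vent valve faulted, B HIPPS logic solver malfunctions, Secondary actuator 2 faulted, Secondary block valve offline, Shutdown valve is out}; {#1 control valve lost, #3 rupture disc failed, Aft pressure transmitter faulted, Auxiliary actuator is down, B HIPPS logic solver malfunctions, North relief valve 2 is inoperative, Secondary actuator 2 faulted, Secondary block valve offline, Shutdown valve is out}; {#1 control valve lost, Aft pressure transmitter faulted, Auxiliary actuator is down, Auxiliary vent valve faulted, B HIPPS logic solver malfunctions, PLC lost, Secondary actuator 2 faulted, Secondary block valve offline, Shutdown valve is out}; {#1 control valve lost, Aft pressure transmitter faulted, Auxiliary actuator is down, B HIPPS logic solver malfunctions, North relief valve 2 is inoperative, PLC lost, Secondary actuator 2 faulted, Secondary block valve offline, Shutdown valve is out}.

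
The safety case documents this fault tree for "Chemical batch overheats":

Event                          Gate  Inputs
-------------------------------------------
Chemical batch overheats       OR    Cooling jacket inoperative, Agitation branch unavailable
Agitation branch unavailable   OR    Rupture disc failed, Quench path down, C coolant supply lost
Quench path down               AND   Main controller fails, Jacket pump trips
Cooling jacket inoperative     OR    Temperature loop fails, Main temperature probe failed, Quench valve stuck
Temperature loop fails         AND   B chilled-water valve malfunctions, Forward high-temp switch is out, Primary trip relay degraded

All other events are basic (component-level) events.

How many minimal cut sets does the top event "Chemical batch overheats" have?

6

Temperature loop fails [AND]: one cut set from each child combined → 1 × 1 × 1 = 1 cut set(s).
Cooling jacket inoperative [OR]: union of children's cut sets → 3 cut set(s).
Quench path down [AND]: one cut set from each child combined → 1 × 1 = 1 cut set(s).
Agitation branch unavailable [OR]: union of children's cut sets → 3 cut set(s).
Chemical batch overheats [OR]: union of children's cut sets → 6 cut set(s).
Minimal cut sets: {B chilled-water valve malfunctions, Forward high-temp switch is out, Primary trip relay degraded}; {Main temperature probe failed}; {Quench valve stuck}; {Rupture disc failed}; {Jacket pump trips, Main controller fails}; {C coolant supply lost}.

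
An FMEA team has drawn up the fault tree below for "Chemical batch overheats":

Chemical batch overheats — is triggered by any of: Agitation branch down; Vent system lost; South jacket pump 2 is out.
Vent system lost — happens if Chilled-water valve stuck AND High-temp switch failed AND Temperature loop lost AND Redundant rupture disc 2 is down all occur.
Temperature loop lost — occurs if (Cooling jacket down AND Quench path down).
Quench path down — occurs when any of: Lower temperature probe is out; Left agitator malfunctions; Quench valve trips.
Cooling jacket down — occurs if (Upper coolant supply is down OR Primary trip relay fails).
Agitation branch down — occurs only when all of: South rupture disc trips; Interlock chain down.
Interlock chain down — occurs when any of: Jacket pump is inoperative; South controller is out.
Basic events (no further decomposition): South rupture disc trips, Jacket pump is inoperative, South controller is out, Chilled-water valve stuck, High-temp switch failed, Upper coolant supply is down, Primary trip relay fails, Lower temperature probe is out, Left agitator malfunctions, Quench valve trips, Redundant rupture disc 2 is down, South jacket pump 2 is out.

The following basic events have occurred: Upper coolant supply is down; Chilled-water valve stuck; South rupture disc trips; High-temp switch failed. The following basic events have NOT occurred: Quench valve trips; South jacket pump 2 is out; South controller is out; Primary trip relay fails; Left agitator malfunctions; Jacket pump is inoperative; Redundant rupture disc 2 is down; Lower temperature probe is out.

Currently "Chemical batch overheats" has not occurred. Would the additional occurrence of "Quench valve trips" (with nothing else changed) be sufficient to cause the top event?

No

Counterfactual: set "Quench valve trips" to occurred.
Interlock chain down [OR]: Jacket pump is inoperative=not, South controller is out=not → no input occurs → does not occur.
Agitation branch down [AND]: South rupture disc trips=occurs, Interlock chain down=not → not all inputs occur → does not occur.
Cooling jacket down [OR]: Upper coolant supply is down=occurs, Primary trip relay fails=not → at least one input occurs → occurs.
Quench path down [OR]: Lower temperature probe is out=not, Left agitator malfunctions=not, Quench valve trips=occurs → at least one input occurs → occurs.
Temperature loop lost [AND]: Cooling jacket down=occurs, Quench path down=occurs → all inputs occur → occurs.
Vent system lost [AND]: Chilled-water valve stuck=occurs, High-temp switch failed=occurs, Temperature loop lost=occurs, Redundant rupture disc 2 is down=not → not all inputs occur → does not occur.
Chemical batch overheats [OR]: Agitation branch down=not, Vent system lost=not, South jacket pump 2 is out=not → no input occurs → does not occur.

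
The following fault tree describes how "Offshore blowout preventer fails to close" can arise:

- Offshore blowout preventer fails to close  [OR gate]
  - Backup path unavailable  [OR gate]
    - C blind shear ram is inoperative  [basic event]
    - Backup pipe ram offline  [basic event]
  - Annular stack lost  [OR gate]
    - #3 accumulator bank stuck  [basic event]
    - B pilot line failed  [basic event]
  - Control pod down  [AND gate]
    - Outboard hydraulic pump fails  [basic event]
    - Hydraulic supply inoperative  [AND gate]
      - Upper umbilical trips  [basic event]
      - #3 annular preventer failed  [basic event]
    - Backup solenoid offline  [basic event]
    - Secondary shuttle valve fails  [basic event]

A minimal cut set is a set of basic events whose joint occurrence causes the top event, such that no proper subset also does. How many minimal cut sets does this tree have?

5

Backup path unavailable [OR]: union of children's cut sets → 2 cut set(s).
Annular stack lost [OR]: union of children's cut sets → 2 cut set(s).
Hydraulic supply inoperative [AND]: one cut set from each child combined → 1 × 1 = 1 cut set(s).
Control pod down [AND]: one cut set from each child combined → 1 × 1 × 1 × 1 = 1 cut set(s).
Offshore blowout preventer fails to close [OR]: union of children's cut sets → 5 cut set(s).
Minimal cut sets: {C blind shear ram is inoperative}; {Backup pipe ram offline}; {#3 accumulator bank stuck}; {B pilot line failed}; {#3 annular preventer failed, Backup solenoid offline, Outboard hydraulic pump fails, Secondary shuttle valve fails, Upper umbilical trips}.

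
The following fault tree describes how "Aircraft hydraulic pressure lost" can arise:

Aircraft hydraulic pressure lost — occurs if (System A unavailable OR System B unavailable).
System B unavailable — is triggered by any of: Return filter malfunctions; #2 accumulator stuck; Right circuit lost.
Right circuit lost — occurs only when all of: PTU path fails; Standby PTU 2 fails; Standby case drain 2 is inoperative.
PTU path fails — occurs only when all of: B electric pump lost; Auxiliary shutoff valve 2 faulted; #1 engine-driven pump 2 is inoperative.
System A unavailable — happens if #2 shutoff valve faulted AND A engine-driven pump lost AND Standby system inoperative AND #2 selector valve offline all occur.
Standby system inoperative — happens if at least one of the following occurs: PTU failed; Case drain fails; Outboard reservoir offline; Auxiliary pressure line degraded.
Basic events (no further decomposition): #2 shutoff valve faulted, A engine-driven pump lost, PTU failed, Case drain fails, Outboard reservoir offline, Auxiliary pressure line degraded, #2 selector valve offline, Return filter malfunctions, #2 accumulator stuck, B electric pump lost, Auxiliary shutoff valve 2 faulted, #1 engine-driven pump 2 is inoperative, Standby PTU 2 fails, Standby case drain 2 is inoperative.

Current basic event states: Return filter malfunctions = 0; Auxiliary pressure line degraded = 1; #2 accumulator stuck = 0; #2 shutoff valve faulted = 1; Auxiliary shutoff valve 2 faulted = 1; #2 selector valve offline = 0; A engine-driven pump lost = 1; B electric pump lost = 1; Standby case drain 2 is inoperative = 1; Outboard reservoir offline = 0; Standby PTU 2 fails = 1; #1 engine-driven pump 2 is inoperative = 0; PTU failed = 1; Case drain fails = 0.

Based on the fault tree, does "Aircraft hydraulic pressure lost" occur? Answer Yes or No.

Standby system inoperative [OR]: PTU failed=occurs, Case drain fails=not, Outboard reservoir offline=not, Auxiliary pressure line degraded=occurs → at least one input occurs → occurs.
System A unavailable [AND]: #2 shutoff valve faulted=occurs, A engine-driven pump lost=occurs, Standby system inoperative=occurs, #2 selector valve offline=not → not all inputs occur → does not occur.
PTU path fails [AND]: B electric pump lost=occurs, Auxiliary shutoff valve 2 faulted=occurs, #1 engine-driven pump 2 is inoperative=not → not all inputs occur → does not occur.
Right circuit lost [AND]: PTU path fails=not, Standby PTU 2 fails=occurs, Standby case drain 2 is inoperative=occurs → not all inputs occur → does not occur.
System B unavailable [OR]: Return filter malfunctions=not, #2 accumulator stuck=not, Right circuit lost=not → no input occurs → does not occur.
Aircraft hydraulic pressure lost [OR]: System A unavailable=not, System B unavailable=not → no input occurs → does not occur.

No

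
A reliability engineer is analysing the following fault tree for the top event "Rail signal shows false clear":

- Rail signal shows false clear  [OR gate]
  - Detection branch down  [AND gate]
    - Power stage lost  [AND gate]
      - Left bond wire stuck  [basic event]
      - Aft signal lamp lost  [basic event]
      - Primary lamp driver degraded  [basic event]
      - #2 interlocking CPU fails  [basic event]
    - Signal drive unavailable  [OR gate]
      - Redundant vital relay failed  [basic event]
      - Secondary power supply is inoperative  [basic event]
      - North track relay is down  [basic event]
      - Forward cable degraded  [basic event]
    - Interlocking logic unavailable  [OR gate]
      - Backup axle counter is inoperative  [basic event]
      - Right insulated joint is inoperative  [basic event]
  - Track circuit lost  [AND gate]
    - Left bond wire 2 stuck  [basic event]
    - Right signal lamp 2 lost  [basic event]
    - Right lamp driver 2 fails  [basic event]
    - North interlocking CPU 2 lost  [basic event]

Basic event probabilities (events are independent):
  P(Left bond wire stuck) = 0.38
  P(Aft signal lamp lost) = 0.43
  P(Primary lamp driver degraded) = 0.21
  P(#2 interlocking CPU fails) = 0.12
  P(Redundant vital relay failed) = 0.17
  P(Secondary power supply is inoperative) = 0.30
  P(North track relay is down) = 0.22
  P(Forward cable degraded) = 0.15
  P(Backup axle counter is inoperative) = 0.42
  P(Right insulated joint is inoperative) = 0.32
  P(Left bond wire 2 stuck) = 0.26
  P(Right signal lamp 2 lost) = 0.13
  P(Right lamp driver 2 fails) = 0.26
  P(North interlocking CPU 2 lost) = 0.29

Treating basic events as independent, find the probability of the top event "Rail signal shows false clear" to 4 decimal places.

P(Power stage lost) [AND] = 0.38 × 0.43 × 0.21 × 0.12 = 0.004118
P(Signal drive unavailable) [OR] = 1 − (1−0.17) × (1−0.30) × (1−0.22) × (1−0.15) = 0.614797
P(Interlocking logic unavailable) [OR] = 1 − (1−0.42) × (1−0.32) = 0.605600
P(Detection branch down) [AND] = 0.004118 × 0.614797 × 0.605600 = 0.001533
P(Track circuit lost) [AND] = 0.26 × 0.13 × 0.26 × 0.29 = 0.002549
P(Rail signal shows false clear) [OR] = 1 − (1−0.001533) × (1−0.002549) = 0.004078
Rounded to 4 decimal places: P(Rail signal shows false clear) ≈ 0.0041.

0.0041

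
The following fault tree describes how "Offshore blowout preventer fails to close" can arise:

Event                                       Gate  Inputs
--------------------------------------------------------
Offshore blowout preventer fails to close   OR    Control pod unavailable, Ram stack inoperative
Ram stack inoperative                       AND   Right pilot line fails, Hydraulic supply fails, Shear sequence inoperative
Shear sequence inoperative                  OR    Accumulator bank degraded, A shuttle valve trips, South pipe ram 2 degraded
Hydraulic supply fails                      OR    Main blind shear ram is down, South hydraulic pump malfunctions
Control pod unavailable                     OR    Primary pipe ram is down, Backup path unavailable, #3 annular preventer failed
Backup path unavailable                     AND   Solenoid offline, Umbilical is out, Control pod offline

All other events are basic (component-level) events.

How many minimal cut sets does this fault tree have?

Backup path unavailable [AND]: one cut set from each child combined → 1 × 1 × 1 = 1 cut set(s).
Control pod unavailable [OR]: union of children's cut sets → 3 cut set(s).
Hydraulic supply fails [OR]: union of children's cut sets → 2 cut set(s).
Shear sequence inoperative [OR]: union of children's cut sets → 3 cut set(s).
Ram stack inoperative [AND]: one cut set from each child combined → 1 × 2 × 3 = 6 cut set(s).
Offshore blowout preventer fails to close [OR]: union of children's cut sets → 9 cut set(s).
Minimal cut sets: {Primary pipe ram is down}; {Control pod offline, Solenoid offline, Umbilical is out}; {#3 annular preventer failed}; {Accumulator bank degraded, Main blind shear ram is down, Right pilot line fails}; {A shuttle valve trips, Main blind shear ram is down, Right pilot line fails}; {Main blind shear ram is down, Right pilot line fails, South pipe ram 2 degraded}; {Accumulator bank degraded, Right pilot line fails, South hydraulic pump malfunctions}; {A shuttle valve trips, Right pilot line fails, South hydraulic pump malfunctions}; {Right pilot line fails, South hydraulic pump malfunctions, South pipe ram 2 degraded}.

9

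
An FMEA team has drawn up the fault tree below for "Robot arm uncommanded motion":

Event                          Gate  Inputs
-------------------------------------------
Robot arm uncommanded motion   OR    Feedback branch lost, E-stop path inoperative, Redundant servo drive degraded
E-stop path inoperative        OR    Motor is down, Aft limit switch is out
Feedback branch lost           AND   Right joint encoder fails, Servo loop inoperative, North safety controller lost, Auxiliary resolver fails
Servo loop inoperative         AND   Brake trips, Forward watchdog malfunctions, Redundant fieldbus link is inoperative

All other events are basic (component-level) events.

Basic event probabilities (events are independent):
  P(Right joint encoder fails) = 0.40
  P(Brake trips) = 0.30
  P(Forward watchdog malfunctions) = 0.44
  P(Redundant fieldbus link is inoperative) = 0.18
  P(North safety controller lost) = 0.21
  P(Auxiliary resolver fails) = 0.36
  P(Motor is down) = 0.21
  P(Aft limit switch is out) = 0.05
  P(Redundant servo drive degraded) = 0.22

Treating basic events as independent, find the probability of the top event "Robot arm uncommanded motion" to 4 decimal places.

P(Servo loop inoperative) [AND] = 0.30 × 0.44 × 0.18 = 0.023760
P(Feedback branch lost) [AND] = 0.40 × 0.023760 × 0.21 × 0.36 = 0.000719
P(E-stop path inoperative) [OR] = 1 − (1−0.21) × (1−0.05) = 0.249500
P(Robot arm uncommanded motion) [OR] = 1 − (1−0.000719) × (1−0.249500) × (1−0.22) = 0.415031
Rounded to 4 decimal places: P(Robot arm uncommanded motion) ≈ 0.4150.

0.4150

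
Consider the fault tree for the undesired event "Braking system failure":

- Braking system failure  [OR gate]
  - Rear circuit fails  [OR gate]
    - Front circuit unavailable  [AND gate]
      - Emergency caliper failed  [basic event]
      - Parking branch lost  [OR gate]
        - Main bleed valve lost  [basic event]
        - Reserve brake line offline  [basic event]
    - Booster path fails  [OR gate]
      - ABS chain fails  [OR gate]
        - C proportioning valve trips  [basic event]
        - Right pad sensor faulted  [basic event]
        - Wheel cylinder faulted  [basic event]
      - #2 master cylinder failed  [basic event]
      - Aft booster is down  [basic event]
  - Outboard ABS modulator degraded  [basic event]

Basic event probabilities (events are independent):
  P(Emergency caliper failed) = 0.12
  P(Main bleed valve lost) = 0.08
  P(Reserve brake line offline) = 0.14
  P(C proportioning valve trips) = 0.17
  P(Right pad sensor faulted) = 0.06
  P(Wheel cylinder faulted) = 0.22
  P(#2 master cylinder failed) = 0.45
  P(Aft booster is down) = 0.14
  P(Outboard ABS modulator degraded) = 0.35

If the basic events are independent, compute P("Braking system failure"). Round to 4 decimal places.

P(Parking branch lost) [OR] = 1 − (1−0.08) × (1−0.14) = 0.208800
P(Front circuit unavailable) [AND] = 0.12 × 0.208800 = 0.025056
P(ABS chain fails) [OR] = 1 − (1−0.17) × (1−0.06) × (1−0.22) = 0.391444
P(Booster path fails) [OR] = 1 − (1−0.391444) × (1−0.45) × (1−0.14) = 0.712153
P(Rear circuit fails) [OR] = 1 − (1−0.025056) × (1−0.712153) = 0.719365
P(Braking system failure) [OR] = 1 − (1−0.719365) × (1−0.35) = 0.817587
Rounded to 4 decimal places: P(Braking system failure) ≈ 0.8176.

0.8176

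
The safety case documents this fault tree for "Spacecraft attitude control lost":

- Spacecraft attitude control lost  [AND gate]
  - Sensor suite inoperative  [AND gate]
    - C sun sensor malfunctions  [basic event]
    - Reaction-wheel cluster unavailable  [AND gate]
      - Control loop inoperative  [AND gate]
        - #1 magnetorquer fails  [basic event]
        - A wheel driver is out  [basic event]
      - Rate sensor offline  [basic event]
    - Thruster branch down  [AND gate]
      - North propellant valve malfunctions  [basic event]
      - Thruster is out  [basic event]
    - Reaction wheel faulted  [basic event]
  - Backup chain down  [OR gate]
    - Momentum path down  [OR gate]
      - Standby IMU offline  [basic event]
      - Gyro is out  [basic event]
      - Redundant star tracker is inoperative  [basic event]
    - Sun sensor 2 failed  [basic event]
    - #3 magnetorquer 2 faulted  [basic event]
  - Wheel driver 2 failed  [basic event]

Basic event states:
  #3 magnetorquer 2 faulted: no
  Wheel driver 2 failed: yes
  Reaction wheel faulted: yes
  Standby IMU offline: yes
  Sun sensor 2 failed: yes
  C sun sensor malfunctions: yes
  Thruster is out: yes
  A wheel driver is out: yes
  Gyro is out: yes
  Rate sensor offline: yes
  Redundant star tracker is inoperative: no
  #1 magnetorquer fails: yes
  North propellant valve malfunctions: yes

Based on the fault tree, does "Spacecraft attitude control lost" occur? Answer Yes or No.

Control loop inoperative [AND]: #1 magnetorquer fails=occurs, A wheel driver is out=occurs → all inputs occur → occurs.
Reaction-wheel cluster unavailable [AND]: Control loop inoperative=occurs, Rate sensor offline=occurs → all inputs occur → occurs.
Thruster branch down [AND]: North propellant valve malfunctions=occurs, Thruster is out=occurs → all inputs occur → occurs.
Sensor suite inoperative [AND]: C sun sensor malfunctions=occurs, Reaction-wheel cluster unavailable=occurs, Thruster branch down=occurs, Reaction wheel faulted=occurs → all inputs occur → occurs.
Momentum path down [OR]: Standby IMU offline=occurs, Gyro is out=occurs, Redundant star tracker is inoperative=not → at least one input occurs → occurs.
Backup chain down [OR]: Momentum path down=occurs, Sun sensor 2 failed=occurs, #3 magnetorquer 2 faulted=not → at least one input occurs → occurs.
Spacecraft attitude control lost [AND]: Sensor suite inoperative=occurs, Backup chain down=occurs, Wheel driver 2 failed=occurs → all inputs occur → occurs.

Yes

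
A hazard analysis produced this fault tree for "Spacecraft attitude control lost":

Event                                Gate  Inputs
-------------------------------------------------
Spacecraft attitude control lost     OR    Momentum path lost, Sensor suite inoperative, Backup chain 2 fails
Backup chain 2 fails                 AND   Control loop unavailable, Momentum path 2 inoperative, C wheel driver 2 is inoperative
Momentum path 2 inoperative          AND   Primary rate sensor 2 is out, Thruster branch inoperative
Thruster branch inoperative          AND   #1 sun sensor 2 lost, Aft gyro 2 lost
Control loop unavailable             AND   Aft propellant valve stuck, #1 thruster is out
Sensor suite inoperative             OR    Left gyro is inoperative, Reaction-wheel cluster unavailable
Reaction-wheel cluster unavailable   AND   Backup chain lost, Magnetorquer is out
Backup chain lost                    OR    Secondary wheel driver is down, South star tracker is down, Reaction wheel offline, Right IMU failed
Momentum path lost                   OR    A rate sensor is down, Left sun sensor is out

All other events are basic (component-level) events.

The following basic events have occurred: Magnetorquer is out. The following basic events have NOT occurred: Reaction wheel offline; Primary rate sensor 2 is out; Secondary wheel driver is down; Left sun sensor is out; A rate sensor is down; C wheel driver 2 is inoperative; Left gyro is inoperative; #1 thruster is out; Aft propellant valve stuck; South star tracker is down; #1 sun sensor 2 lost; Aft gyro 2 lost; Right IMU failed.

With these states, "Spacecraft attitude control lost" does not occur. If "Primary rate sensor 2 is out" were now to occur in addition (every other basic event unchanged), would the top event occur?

Counterfactual: set "Primary rate sensor 2 is out" to occurred.
Momentum path lost [OR]: A rate sensor is down=not, Left sun sensor is out=not → no input occurs → does not occur.
Backup chain lost [OR]: Secondary wheel driver is down=not, South star tracker is down=not, Reaction wheel offline=not, Right IMU failed=not → no input occurs → does not occur.
Reaction-wheel cluster unavailable [AND]: Backup chain lost=not, Magnetorquer is out=occurs → not all inputs occur → does not occur.
Sensor suite inoperative [OR]: Left gyro is inoperative=not, Reaction-wheel cluster unavailable=not → no input occurs → does not occur.
Control loop unavailable [AND]: Aft propellant valve stuck=not, #1 thruster is out=not → not all inputs occur → does not occur.
Thruster branch inoperative [AND]: #1 sun sensor 2 lost=not, Aft gyro 2 lost=not → not all inputs occur → does not occur.
Momentum path 2 inoperative [AND]: Primary rate sensor 2 is out=occurs, Thruster branch inoperative=not → not all inputs occur → does not occur.
Backup chain 2 fails [AND]: Control loop unavailable=not, Momentum path 2 inoperative=not, C wheel driver 2 is inoperative=not → not all inputs occur → does not occur.
Spacecraft attitude control lost [OR]: Momentum path lost=not, Sensor suite inoperative=not, Backup chain 2 fails=not → no input occurs → does not occur.

No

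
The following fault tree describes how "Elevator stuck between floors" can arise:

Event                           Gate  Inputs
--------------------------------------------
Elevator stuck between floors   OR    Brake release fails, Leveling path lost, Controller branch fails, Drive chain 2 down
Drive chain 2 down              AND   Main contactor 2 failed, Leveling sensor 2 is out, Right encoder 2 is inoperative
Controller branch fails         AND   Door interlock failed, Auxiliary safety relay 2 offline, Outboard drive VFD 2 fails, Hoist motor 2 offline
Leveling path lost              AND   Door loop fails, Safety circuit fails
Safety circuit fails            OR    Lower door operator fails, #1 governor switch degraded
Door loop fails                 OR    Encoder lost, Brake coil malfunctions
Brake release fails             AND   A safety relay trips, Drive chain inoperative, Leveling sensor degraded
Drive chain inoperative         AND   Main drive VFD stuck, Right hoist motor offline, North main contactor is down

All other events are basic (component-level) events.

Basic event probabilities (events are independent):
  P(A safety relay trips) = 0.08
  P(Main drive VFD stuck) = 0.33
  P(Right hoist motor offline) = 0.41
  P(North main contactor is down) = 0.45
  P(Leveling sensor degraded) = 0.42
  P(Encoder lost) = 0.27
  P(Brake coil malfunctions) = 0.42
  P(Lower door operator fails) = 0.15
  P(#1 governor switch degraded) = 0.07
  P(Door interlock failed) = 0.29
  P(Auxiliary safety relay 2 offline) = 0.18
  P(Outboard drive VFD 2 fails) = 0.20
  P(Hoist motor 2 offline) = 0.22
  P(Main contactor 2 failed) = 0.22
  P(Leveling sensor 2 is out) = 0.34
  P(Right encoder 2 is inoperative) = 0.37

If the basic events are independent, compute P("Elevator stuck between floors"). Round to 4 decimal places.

0.1488

P(Drive chain inoperative) [AND] = 0.33 × 0.41 × 0.45 = 0.060885
P(Brake release fails) [AND] = 0.08 × 0.060885 × 0.42 = 0.002046
P(Door loop fails) [OR] = 1 − (1−0.27) × (1−0.42) = 0.576600
P(Safety circuit fails) [OR] = 1 − (1−0.15) × (1−0.07) = 0.209500
P(Leveling path lost) [AND] = 0.576600 × 0.209500 = 0.120798
P(Controller branch fails) [AND] = 0.29 × 0.18 × 0.20 × 0.22 = 0.002297
P(Drive chain 2 down) [AND] = 0.22 × 0.34 × 0.37 = 0.027676
P(Elevator stuck between floors) [OR] = 1 − (1−0.002046) × (1−0.120798) × (1−0.002297) × (1−0.027676) = 0.148839
Rounded to 4 decimal places: P(Elevator stuck between floors) ≈ 0.1488.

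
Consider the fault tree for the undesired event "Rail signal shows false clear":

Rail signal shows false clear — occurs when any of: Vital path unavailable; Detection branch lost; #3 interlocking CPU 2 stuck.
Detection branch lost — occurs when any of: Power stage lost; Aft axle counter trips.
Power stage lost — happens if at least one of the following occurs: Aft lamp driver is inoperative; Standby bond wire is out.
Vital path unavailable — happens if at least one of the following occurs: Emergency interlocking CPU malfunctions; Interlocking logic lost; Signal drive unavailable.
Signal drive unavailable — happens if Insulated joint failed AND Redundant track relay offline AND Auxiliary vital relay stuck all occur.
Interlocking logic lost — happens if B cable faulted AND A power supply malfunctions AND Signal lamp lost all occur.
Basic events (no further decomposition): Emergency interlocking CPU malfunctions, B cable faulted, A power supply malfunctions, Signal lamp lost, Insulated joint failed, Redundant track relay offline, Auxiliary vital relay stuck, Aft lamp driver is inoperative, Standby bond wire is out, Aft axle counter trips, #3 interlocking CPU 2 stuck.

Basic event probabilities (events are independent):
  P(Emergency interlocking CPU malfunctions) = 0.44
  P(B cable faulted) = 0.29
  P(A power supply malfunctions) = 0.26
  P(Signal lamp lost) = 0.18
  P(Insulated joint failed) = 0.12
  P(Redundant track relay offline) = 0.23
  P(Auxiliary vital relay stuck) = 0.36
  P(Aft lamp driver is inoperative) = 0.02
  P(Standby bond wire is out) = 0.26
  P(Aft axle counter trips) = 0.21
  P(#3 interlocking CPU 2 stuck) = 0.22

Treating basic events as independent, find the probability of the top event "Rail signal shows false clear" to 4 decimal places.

0.7556

P(Interlocking logic lost) [AND] = 0.29 × 0.26 × 0.18 = 0.013572
P(Signal drive unavailable) [AND] = 0.12 × 0.23 × 0.36 = 0.009936
P(Vital path unavailable) [OR] = 1 − (1−0.44) × (1−0.013572) × (1−0.009936) = 0.453089
P(Power stage lost) [OR] = 1 − (1−0.02) × (1−0.26) = 0.274800
P(Detection branch lost) [OR] = 1 − (1−0.274800) × (1−0.21) = 0.427092
P(Rail signal shows false clear) [OR] = 1 − (1−0.453089) × (1−0.427092) × (1−0.22) = 0.755603
Rounded to 4 decimal places: P(Rail signal shows false clear) ≈ 0.7556.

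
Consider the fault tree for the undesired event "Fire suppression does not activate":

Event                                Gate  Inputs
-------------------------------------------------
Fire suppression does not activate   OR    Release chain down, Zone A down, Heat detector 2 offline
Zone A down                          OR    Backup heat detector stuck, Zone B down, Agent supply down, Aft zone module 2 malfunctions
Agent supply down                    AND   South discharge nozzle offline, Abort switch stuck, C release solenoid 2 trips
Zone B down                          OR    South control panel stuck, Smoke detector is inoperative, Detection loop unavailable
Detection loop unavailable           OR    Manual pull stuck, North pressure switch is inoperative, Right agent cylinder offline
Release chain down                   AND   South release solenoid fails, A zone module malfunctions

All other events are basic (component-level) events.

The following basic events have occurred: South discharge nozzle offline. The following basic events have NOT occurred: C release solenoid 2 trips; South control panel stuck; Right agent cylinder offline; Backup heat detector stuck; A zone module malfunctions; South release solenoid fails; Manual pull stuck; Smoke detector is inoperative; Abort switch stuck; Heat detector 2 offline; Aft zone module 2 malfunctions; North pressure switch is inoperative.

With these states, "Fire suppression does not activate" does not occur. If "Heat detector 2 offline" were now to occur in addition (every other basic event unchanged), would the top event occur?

Yes

Counterfactual: set "Heat detector 2 offline" to occurred.
Release chain down [AND]: South release solenoid fails=not, A zone module malfunctions=not → not all inputs occur → does not occur.
Detection loop unavailable [OR]: Manual pull stuck=not, North pressure switch is inoperative=not, Right agent cylinder offline=not → no input occurs → does not occur.
Zone B down [OR]: South control panel stuck=not, Smoke detector is inoperative=not, Detection loop unavailable=not → no input occurs → does not occur.
Agent supply down [AND]: South discharge nozzle offline=occurs, Abort switch stuck=not, C release solenoid 2 trips=not → not all inputs occur → does not occur.
Zone A down [OR]: Backup heat detector stuck=not, Zone B down=not, Agent supply down=not, Aft zone module 2 malfunctions=not → no input occurs → does not occur.
Fire suppression does not activate [OR]: Release chain down=not, Zone A down=not, Heat detector 2 offline=occurs → at least one input occurs → occurs.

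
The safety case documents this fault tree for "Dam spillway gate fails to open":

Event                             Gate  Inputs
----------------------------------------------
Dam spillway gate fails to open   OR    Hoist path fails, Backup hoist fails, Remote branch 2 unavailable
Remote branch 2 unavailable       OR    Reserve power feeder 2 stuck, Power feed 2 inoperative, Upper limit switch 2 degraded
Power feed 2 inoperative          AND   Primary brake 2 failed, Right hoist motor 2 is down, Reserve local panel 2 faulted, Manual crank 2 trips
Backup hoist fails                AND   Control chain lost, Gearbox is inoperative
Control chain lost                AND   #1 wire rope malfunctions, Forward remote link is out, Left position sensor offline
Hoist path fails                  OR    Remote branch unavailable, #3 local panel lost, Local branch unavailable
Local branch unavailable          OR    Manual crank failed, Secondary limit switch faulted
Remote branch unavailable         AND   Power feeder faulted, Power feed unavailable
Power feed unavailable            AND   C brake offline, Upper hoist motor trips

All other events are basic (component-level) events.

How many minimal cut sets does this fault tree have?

8

Power feed unavailable [AND]: one cut set from each child combined → 1 × 1 = 1 cut set(s).
Remote branch unavailable [AND]: one cut set from each child combined → 1 × 1 = 1 cut set(s).
Local branch unavailable [OR]: union of children's cut sets → 2 cut set(s).
Hoist path fails [OR]: union of children's cut sets → 4 cut set(s).
Control chain lost [AND]: one cut set from each child combined → 1 × 1 × 1 = 1 cut set(s).
Backup hoist fails [AND]: one cut set from each child combined → 1 × 1 = 1 cut set(s).
Power feed 2 inoperative [AND]: one cut set from each child combined → 1 × 1 × 1 × 1 = 1 cut set(s).
Remote branch 2 unavailable [OR]: union of children's cut sets → 3 cut set(s).
Dam spillway gate fails to open [OR]: union of children's cut sets → 8 cut set(s).
Minimal cut sets: {C brake offline, Power feeder faulted, Upper hoist motor trips}; {#3 local panel lost}; {Manual crank failed}; {Secondary limit switch faulted}; {#1 wire rope malfunctions, Forward remote link is out, Gearbox is inoperative, Left position sensor offline}; {Reserve power feeder 2 stuck}; {Manual crank 2 trips, Primary brake 2 failed, Reserve local panel 2 faulted, Right hoist motor 2 is down}; {Upper limit switch 2 degraded}.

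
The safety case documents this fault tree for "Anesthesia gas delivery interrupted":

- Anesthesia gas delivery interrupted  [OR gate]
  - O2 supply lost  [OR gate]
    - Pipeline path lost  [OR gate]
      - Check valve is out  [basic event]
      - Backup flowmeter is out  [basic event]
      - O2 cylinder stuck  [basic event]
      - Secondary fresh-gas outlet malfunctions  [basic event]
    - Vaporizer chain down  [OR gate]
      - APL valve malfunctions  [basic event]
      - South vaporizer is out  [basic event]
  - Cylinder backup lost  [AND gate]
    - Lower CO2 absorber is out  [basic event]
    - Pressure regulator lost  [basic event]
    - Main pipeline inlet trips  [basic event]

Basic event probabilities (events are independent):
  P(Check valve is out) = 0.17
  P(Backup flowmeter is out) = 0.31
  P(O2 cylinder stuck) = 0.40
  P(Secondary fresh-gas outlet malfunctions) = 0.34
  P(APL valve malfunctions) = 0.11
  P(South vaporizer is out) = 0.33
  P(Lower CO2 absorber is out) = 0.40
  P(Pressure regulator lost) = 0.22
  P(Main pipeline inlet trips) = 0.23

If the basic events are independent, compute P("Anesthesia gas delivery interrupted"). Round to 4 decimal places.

0.8675

P(Pipeline path lost) [OR] = 1 − (1−0.17) × (1−0.31) × (1−0.40) × (1−0.34) = 0.773211
P(Vaporizer chain down) [OR] = 1 − (1−0.11) × (1−0.33) = 0.403700
P(O2 supply lost) [OR] = 1 − (1−0.773211) × (1−0.403700) = 0.864766
P(Cylinder backup lost) [AND] = 0.40 × 0.22 × 0.23 = 0.020240
P(Anesthesia gas delivery interrupted) [OR] = 1 − (1−0.864766) × (1−0.020240) = 0.867503
Rounded to 4 decimal places: P(Anesthesia gas delivery interrupted) ≈ 0.8675.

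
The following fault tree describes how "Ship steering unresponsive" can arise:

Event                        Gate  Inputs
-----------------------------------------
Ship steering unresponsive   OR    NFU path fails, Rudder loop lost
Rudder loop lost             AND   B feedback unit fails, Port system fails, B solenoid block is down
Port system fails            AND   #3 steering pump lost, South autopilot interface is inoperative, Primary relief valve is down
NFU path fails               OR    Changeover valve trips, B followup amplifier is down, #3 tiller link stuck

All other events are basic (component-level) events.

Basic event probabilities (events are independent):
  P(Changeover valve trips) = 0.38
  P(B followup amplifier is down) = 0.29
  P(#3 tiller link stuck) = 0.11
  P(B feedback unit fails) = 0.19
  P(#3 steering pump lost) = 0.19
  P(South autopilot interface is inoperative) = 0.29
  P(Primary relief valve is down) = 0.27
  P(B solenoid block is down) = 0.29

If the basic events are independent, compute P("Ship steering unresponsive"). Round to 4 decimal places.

P(NFU path fails) [OR] = 1 − (1−0.38) × (1−0.29) × (1−0.11) = 0.608222
P(Port system fails) [AND] = 0.19 × 0.29 × 0.27 = 0.014877
P(Rudder loop lost) [AND] = 0.19 × 0.014877 × 0.29 = 0.000820
P(Ship steering unresponsive) [OR] = 1 − (1−0.608222) × (1−0.000820) = 0.608543
Rounded to 4 decimal places: P(Ship steering unresponsive) ≈ 0.6085.

0.6085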